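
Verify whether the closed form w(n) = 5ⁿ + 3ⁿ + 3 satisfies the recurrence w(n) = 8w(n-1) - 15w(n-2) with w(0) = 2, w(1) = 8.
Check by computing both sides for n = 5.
From the recurrence with w(0) = 2, w(1) = 8:
  w(0) = 2, w(1) = 8, w(2) = 34, w(3) = 152, w(4) = 706, w(5) = 3368
  so the recurrence gives w(5) = 3368.
From the proposed closed form w(n) = 5ⁿ + 3ⁿ + 3:
  w(5) = 3371.
The recurrence gives 3368 but the closed form gives 3371, so the closed form does not satisfy the recurrence.

No, the closed form is incorrect.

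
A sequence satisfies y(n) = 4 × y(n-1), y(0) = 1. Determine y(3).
Computing step by step:
y(0) = 1
y(1) = 4 × 1 = 4
y(2) = 4 × 4 = 16
y(3) = 4 × 16 = 64

64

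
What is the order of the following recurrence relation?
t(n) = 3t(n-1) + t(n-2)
The order is the largest lag k for which t(n-k) appears. Here the deepest term is t(n-2), so the order is 2.

Order 2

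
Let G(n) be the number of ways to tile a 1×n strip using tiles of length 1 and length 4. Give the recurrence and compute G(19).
Condition on the last tile: it has length 1 (leaving a 1×(n-1) strip) or length 4 (leaving a 1×(n-4) strip), so G(n) = G(n-1) + G(n-4) (order-4 linear recurrence).
For 0 ≤ i < 4 only unit tiles fit, so G(i) = 1.
Iterating the recurrence: G(4) = 2, G(5) = 3, G(6) = 4, G(7) = 5, G(8) = 7, G(9) = 10, G(10) = 14, G(11) = 19, G(12) = 26, G(13) = 36, G(14) = 50, G(15) = 69, G(16) = 95, G(17) = 131, G(18) = 181, G(19) = 250.

G(n) = G(n-1) + G(n-4), with G(i) = 1 for 0 ≤ i < 4; G(19) = 250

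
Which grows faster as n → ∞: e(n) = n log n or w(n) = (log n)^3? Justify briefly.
Comparing growth rates:
Growth-rate hierarchy: log n ≺ any polynomial ≺ any exponential cⁿ (c>1) ≺ n! ≺ nⁿ.
polynomial degree 1 (with log factor) dominates polylogarithmic (log n)^3 asymptotically.

e(n) grows faster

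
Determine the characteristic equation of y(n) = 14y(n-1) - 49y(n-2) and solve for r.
Substitute y(n) = rⁿ and divide through by rⁿ⁻²: r² - 14r + 49 = 0
Factor: (r - 7)² = 0, so r = 7 (double root).
General solution: y(n) = (A + Bn)·7ⁿ

Characteristic: r² - 14r + 49 = 0, Roots: r = 7 (double root)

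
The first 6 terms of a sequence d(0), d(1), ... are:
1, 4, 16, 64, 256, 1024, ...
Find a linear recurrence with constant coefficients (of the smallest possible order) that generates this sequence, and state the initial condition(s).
Look for the lowest-order linear relation among consecutive terms.
Observation: each term is 4× the previous.
Check at n=2: 4·4 = 16. ✓

d(n) = 4 × d(n-1), d(0) = 1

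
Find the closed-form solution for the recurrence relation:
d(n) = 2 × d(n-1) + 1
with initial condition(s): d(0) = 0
Recurrence: d(n) = 2 × d(n-1) + 1, initial: d(0) = 0.
Try d(n) = A·2ⁿ + C. Substituting: A·2ⁿ + C = 2(A·2ⁿ⁻¹ + C) + 1 = A·2ⁿ + 2C + 1, so C = 2C + 1, giving C = -1. Then d(0) = A - 1 = 0 gives A = 1.

d(n) = 2ⁿ - 1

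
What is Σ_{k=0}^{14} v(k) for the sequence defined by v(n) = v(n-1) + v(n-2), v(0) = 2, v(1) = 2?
Computing the sequence terms: 2, 2, 4, 6, 10, 16, 26, 42, 68, 110, 178, 288, 466, 754, 1220
Adding these values together:

3192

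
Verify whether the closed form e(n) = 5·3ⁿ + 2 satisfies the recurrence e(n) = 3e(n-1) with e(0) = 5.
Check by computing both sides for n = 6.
From the recurrence with e(0) = 5:
  e(0) = 5, e(1) = 15, e(2) = 45, e(3) = 135, e(4) = 405, e(5) = 1215, e(6) = 3645
  so the recurrence gives e(6) = 3645.
From the proposed closed form e(n) = 5·3ⁿ + 2:
  e(6) = 3647.
The recurrence gives 3645 but the closed form gives 3647, so the closed form does not satisfy the recurrence.

No, the closed form is incorrect.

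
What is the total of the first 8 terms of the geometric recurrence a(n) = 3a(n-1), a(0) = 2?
Computing the sequence terms: 2, 6, 18, 54, 162, 486, 1458, 4374
Adding these values together:

6560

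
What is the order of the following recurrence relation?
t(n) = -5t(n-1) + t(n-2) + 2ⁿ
The order is the largest lag k for which t(n-k) appears. Here the deepest term is t(n-2) (the 2ⁿ term is non-homogeneous and does not affect the order), so the order is 2.

Order 2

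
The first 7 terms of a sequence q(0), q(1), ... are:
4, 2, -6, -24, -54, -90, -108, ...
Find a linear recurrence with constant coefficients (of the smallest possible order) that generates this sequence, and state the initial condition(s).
Look for the lowest-order linear relation among consecutive terms.
Observation: q(n) - 3·q(n-1) - (-3)·q(n-2) = 0 holds for the shown terms, and no order-1 relation q(n) = α·q(n-1) + β fits.
Check at n=3: 3·-6 + (-3)·2 = -24. ✓

q(n) = 3q(n-1) - 3q(n-2), q(0) = 4, q(1) = 2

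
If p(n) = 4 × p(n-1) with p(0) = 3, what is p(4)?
Computing step by step:
p(0) = 3
p(1) = 4 × 3 = 12
p(2) = 4 × 12 = 48
p(3) = 4 × 48 = 192
p(4) = 4 × 192 = 768

768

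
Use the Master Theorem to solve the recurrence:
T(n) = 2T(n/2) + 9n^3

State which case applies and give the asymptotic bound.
Master Theorem template: T(n) = a·T(n/b) + f(n).
Here: a=2, b=2, f(n)=9n^3
Compute log_b(a) = log_2(2) = 1.
f(n) = 9n^3 = Ω(n^(1+ε)) with ε = 2, and the regularity condition holds (a·f(n/b) = (a/b^3)·f(n) with a/b^3 = 2^-2 < 1). Case 3: T(n) = Θ(f(n)) = Θ(n^3).

Case 3: T(n) = Θ(n^3)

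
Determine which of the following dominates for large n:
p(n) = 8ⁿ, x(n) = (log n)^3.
Comparing growth rates:
Growth-rate hierarchy: log n ≺ any polynomial ≺ any exponential cⁿ (c>1) ≺ n! ≺ nⁿ.
exponential base 8 dominates polylogarithmic (log n)^3 asymptotically.

p(n) grows faster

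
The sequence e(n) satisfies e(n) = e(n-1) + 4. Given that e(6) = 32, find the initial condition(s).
e(6) = e(0) + 6·4, so e(0) = 32 - 24 = 8.

e(0) = 8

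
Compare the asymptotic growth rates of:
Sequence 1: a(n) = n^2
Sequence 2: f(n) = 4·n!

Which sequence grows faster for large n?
Comparing growth rates:
Growth-rate hierarchy: log n ≺ any polynomial ≺ any exponential cⁿ (c>1) ≺ n! ≺ nⁿ.
factorial dominates polynomial degree 2 asymptotically.

f(n) grows faster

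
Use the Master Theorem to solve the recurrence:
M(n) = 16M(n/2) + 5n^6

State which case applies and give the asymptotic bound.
Master Theorem template: M(n) = a·M(n/b) + f(n).
Here: a=16, b=2, f(n)=5n^6
Compute log_b(a) = log_2(16) = 4.
f(n) = 5n^6 = Ω(n^(4+ε)) with ε = 2, and the regularity condition holds (a·f(n/b) = (a/b^6)·f(n) with a/b^6 = 2^-2 < 1). Case 3: M(n) = Θ(f(n)) = Θ(n^6).

Case 3: M(n) = Θ(n^6)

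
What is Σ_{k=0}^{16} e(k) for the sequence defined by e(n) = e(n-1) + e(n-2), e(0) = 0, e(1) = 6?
Computing the sequence terms: 0, 6, 6, 12, 18, 30, 48, 78, 126, 204, 330, 534, 864, 1398, 2262, 3660, 5922
Adding these values together:

15498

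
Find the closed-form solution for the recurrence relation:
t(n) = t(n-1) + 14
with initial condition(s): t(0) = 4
Recurrence: t(n) = t(n-1) + 14, initial: t(0) = 4.
Each step adds 14, so t(n) = t(0) + 14n = 14n + 4.

t(n) = 14n + 4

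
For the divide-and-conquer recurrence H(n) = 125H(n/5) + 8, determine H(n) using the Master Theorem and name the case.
Master Theorem template: H(n) = a·H(n/b) + f(n).
Here: a=125, b=5, f(n)=8
Compute log_b(a) = log_5(125) = 3.
f(n) = 8 = O(n^(3-ε)) with ε = 3. Case 1: H(n) = Θ(n^log_b(a)) = Θ(n^3).

Case 1: H(n) = Θ(n^3)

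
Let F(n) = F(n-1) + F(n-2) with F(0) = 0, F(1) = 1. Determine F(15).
Computing the sequence terms:
0, 1, 1, 2, 3, 5, 8, 13, 21, 34, 55, 89, 144, 233, 377, 610

610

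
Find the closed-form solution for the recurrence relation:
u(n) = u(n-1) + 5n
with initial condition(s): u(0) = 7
Recurrence: u(n) = u(n-1) + 5n, initial: u(0) = 7.
Telescoping: u(n) = u(0) + 5·Σᵢ₌₁ⁿ i = 7 + 5·n(n+1)/2.

u(n) = 5·n(n+1)/2 + 7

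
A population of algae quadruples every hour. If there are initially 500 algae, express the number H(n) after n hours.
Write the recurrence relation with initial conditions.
Each hour multiplies the count by 4, so the count after n hours depends only on the count after n-1 hours: H(n) = 4 × H(n-1). The starting count gives H(0) = 500.
Unrolling n times gives the closed form H(n) = 500 × 4ⁿ.

H(n) = 4 × H(n-1), H(0) = 500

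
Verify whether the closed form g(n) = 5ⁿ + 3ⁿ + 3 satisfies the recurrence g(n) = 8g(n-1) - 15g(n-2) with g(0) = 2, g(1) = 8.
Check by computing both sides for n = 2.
From the recurrence with g(0) = 2, g(1) = 8:
  g(0) = 2, g(1) = 8, g(2) = 34
  so the recurrence gives g(2) = 34.
From the proposed closed form g(n) = 5ⁿ + 3ⁿ + 3:
  g(2) = 37.
The recurrence gives 34 but the closed form gives 37, so the closed form does not satisfy the recurrence.

No, the closed form is incorrect.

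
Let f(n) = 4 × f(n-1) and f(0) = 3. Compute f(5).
Computing step by step:
f(0) = 3
f(1) = 4 × 3 = 12
f(2) = 4 × 12 = 48
f(3) = 4 × 48 = 192
f(4) = 4 × 192 = 768
f(5) = 4 × 768 = 3072

3072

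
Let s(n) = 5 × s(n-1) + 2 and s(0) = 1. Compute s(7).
Computing step by step:
s(0) = 1
s(1) = 5 × 1 + 2 = 7
s(2) = 5 × 7 + 2 = 37
s(3) = 5 × 37 + 2 = 187
s(4) = 5 × 187 + 2 = 937
s(5) = 5 × 937 + 2 = 4687
s(6) = 5 × 4687 + 2 = 23437
s(7) = 5 × 23437 + 2 = 117187

117187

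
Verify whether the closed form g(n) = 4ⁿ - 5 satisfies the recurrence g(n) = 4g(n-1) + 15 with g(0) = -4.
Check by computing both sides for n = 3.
From the recurrence with g(0) = -4:
  g(0) = -4, g(1) = -1, g(2) = 11, g(3) = 59
  so the recurrence gives g(3) = 59.
From the proposed closed form g(n) = 4ⁿ - 5:
  g(3) = 59.
Both sides give 59 at n = 3, and the initial condition(s) match, so the closed form is consistent.

Yes, the closed form is correct.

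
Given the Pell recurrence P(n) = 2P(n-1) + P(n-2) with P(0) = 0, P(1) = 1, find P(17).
Computing the sequence terms:
0, 1, 2, 5, 12, 29, 70, 169, 408, 985, 2378, 5741, 13860, 33461, 80782, 195025, 470832, 1136689

1136689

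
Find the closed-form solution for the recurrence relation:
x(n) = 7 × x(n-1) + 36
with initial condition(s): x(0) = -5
Recurrence: x(n) = 7 × x(n-1) + 36, initial: x(0) = -5.
Try x(n) = A·7ⁿ + C. Substituting: A·7ⁿ + C = 7(A·7ⁿ⁻¹ + C) + 36 = A·7ⁿ + 7C + 36, so C = 7C + 36, giving C = -6. Then x(0) = A - 6 = -5 gives A = 1.

x(n) = 7ⁿ - 6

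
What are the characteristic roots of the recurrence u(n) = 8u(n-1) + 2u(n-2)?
Substitute u(n) = rⁿ and divide through by rⁿ⁻²: r² - 8r - 2 = 0
Discriminant: 8² + 4·2 = 72, not a perfect square, so by the quadratic formula r = (8 ± √72)/2.
General solution: u(n) = A·r₁ⁿ + B·r₂ⁿ where r₁,r₂ = (8 ± √72)/2

Characteristic: r² - 8r - 2 = 0, Roots: r = (8 ± √72)/2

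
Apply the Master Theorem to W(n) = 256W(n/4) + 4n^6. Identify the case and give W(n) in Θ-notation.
Master Theorem template: W(n) = a·W(n/b) + f(n).
Here: a=256, b=4, f(n)=4n^6
Compute log_b(a) = log_4(256) = 4.
f(n) = 4n^6 = Ω(n^(4+ε)) with ε = 2, and the regularity condition holds (a·f(n/b) = (a/b^6)·f(n) with a/b^6 = 4^-2 < 1). Case 3: W(n) = Θ(f(n)) = Θ(n^6).

Case 3: W(n) = Θ(n^6)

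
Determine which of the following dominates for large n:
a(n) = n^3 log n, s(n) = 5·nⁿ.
Comparing growth rates:
Growth-rate hierarchy: log n ≺ any polynomial ≺ any exponential cⁿ (c>1) ≺ n! ≺ nⁿ.
super-exponential nⁿ dominates polynomial degree 3 (with log factor) asymptotically.

s(n) grows faster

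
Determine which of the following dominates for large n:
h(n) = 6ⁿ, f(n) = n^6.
Comparing growth rates:
Growth-rate hierarchy: log n ≺ any polynomial ≺ any exponential cⁿ (c>1) ≺ n! ≺ nⁿ.
exponential base 6 dominates polynomial degree 6 asymptotically.

h(n) grows faster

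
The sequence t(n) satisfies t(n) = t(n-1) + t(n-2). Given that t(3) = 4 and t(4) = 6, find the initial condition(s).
Work backwards using t(k) = t(k+2) - t(k+1):
t(2) = t(4) - t(3) = 6 - 4 = 2
t(1) = t(3) - t(2) = 4 - 2 = 2
t(0) = t(2) - t(1) = 2 - 2 = 0

t(0) = 0, t(1) = 2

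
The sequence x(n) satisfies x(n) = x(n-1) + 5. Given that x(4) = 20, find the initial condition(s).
x(4) = x(0) + 4·5, so x(0) = 20 - 20 = 0.

x(0) = 0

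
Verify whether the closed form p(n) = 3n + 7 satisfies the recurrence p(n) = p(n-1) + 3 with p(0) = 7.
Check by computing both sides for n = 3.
From the recurrence with p(0) = 7:
  p(0) = 7, p(1) = 10, p(2) = 13, p(3) = 16
  so the recurrence gives p(3) = 16.
From the proposed closed form p(n) = 3n + 7:
  p(3) = 16.
Both sides give 16 at n = 3, and the initial condition(s) match, so the closed form is consistent.

Yes, the closed form is correct.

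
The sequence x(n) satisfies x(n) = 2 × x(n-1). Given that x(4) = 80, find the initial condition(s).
In general x(n) = 2ⁿ · x(0). At n = 4: x(0) = x(4) / 2^4 = 80 / 16 = 5.

x(0) = 5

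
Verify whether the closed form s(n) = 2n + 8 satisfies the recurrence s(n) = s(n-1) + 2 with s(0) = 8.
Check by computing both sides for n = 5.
From the recurrence with s(0) = 8:
  s(0) = 8, s(1) = 10, s(2) = 12, s(3) = 14, s(4) = 16, s(5) = 18
  so the recurrence gives s(5) = 18.
From the proposed closed form s(n) = 2n + 8:
  s(5) = 18.
Both sides give 18 at n = 5, and the initial condition(s) match, so the closed form is consistent.

Yes, the closed form is correct.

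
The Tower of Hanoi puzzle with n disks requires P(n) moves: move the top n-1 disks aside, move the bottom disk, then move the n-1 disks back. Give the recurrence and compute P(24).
Moving n disks = move the top n-1 disks aside (P(n-1) moves) + move the largest disk (1 move) + move the n-1 disks back on top (P(n-1) moves), so P(n) = 2P(n-1) + 1, with P(1) = 1 (a single disk takes one move).
First terms: 1, 3, 7, 15, 31, 63, … — each is one less than a power of 2. Indeed P(n) + 1 = 2(P(n-1) + 1) with P(1) + 1 = 2, so P(n) + 1 = 2ⁿ and P(n) = 2ⁿ - 1.
Hence P(24) = 2^24 - 1 = 16777216 - 1 = 16777215.

P(n) = 2P(n-1) + 1, P(1) = 1; P(24) = 16777215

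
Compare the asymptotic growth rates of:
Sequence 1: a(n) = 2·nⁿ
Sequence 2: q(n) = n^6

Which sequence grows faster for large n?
Comparing growth rates:
Growth-rate hierarchy: log n ≺ any polynomial ≺ any exponential cⁿ (c>1) ≺ n! ≺ nⁿ.
super-exponential nⁿ dominates polynomial degree 6 asymptotically.

a(n) grows faster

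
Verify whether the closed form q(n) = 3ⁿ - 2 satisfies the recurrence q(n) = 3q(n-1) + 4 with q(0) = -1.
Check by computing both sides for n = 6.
From the recurrence with q(0) = -1:
  q(0) = -1, q(1) = 1, q(2) = 7, q(3) = 25, q(4) = 79, q(5) = 241, q(6) = 727
  so the recurrence gives q(6) = 727.
From the proposed closed form q(n) = 3ⁿ - 2:
  q(6) = 727.
Both sides give 727 at n = 6, and the initial condition(s) match, so the closed form is consistent.

Yes, the closed form is correct.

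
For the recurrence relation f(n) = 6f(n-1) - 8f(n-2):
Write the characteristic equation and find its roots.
Substitute f(n) = rⁿ and divide through by rⁿ⁻²: r² - 6r + 8 = 0
Factor: (r - 2)(r - 4) = 0, so r = 2, 4.
General solution: f(n) = A·2ⁿ + B·4ⁿ

Characteristic: r² - 6r + 8 = 0, Roots: r = 2, 4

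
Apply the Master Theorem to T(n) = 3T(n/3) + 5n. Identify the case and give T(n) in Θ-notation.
Master Theorem template: T(n) = a·T(n/b) + f(n).
Here: a=3, b=3, f(n)=5n
Compute log_b(a) = log_3(3) = 1.
f(n) = 5n = Θ(n). Case 2: T(n) = Θ(n log n).

Case 2: T(n) = Θ(n log n)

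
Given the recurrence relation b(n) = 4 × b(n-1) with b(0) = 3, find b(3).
Computing step by step:
b(0) = 3
b(1) = 4 × 3 = 12
b(2) = 4 × 12 = 48
b(3) = 4 × 48 = 192

192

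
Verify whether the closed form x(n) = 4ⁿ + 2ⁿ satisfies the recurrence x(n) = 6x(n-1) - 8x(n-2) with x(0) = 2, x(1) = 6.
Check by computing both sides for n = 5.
From the recurrence with x(0) = 2, x(1) = 6:
  x(0) = 2, x(1) = 6, x(2) = 20, x(3) = 72, x(4) = 272, x(5) = 1056
  so the recurrence gives x(5) = 1056.
From the proposed closed form x(n) = 4ⁿ + 2ⁿ:
  x(5) = 1056.
Both sides give 1056 at n = 5, and the initial condition(s) match, so the closed form is consistent.

Yes, the closed form is correct.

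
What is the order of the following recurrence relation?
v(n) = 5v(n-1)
The order is the largest lag k for which v(n-k) appears. Here the deepest term is v(n-1), so the order is 1.

Order 1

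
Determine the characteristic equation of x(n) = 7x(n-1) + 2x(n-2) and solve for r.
Substitute x(n) = rⁿ and divide through by rⁿ⁻²: r² - 7r - 2 = 0
Discriminant: 7² + 4·2 = 57, not a perfect square, so by the quadratic formula r = (7 ± √57)/2.
General solution: x(n) = A·r₁ⁿ + B·r₂ⁿ where r₁,r₂ = (7 ± √57)/2

Characteristic: r² - 7r - 2 = 0, Roots: r = (7 ± √57)/2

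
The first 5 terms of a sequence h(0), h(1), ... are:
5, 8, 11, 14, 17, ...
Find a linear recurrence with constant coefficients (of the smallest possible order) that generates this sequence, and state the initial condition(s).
Look for the lowest-order linear relation among consecutive terms.
Observation: consecutive differences are constant (= 3).
Check at n=2: 1·8 + 3 = 11. ✓

h(n) = h(n-1) + 3, h(0) = 5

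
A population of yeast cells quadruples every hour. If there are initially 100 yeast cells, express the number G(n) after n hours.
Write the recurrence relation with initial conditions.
Each hour multiplies the count by 4, so the count after n hours depends only on the count after n-1 hours: G(n) = 4 × G(n-1). The starting count gives G(0) = 100.
Unrolling n times gives the closed form G(n) = 100 × 4ⁿ.

G(n) = 4 × G(n-1), G(0) = 100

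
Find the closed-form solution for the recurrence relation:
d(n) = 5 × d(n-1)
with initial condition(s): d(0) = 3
Recurrence: d(n) = 5 × d(n-1), initial: d(0) = 3.
Each term is 5 times the previous, so this is geometric with ratio 5. After n steps: d(n) = d(0)·5ⁿ = 3·5ⁿ.

d(n) = 3·5ⁿ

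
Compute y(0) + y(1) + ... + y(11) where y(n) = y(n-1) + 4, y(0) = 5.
Computing the sequence terms: 5, 9, 13, 17, 21, 25, 29, 33, 37, 41, 45, 49
Adding these values together:

324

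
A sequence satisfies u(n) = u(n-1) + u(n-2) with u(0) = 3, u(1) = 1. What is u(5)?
Computing the sequence terms:
3, 1, 4, 5, 9, 14

14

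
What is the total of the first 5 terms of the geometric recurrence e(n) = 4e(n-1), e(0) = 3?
Computing the sequence terms: 3, 12, 48, 192, 768
Adding these values together:

1023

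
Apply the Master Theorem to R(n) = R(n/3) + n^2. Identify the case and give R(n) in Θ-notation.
Master Theorem template: R(n) = a·R(n/b) + f(n).
Here: a=1, b=3, f(n)=n^2
Compute log_b(a) = log_3(1) = 0.
f(n) = n^2 = Ω(n^(0+ε)) with ε = 2, and the regularity condition holds (a·f(n/b) = (a/b^2)·f(n) with a/b^2 = 3^-2 < 1). Case 3: R(n) = Θ(f(n)) = Θ(n^2).

Case 3: R(n) = Θ(n^2)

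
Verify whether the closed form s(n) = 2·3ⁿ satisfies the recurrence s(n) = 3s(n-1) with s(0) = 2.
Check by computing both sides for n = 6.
From the recurrence with s(0) = 2:
  s(0) = 2, s(1) = 6, s(2) = 18, s(3) = 54, s(4) = 162, s(5) = 486, s(6) = 1458
  so the recurrence gives s(6) = 1458.
From the proposed closed form s(n) = 2·3ⁿ:
  s(6) = 1458.
Both sides give 1458 at n = 6, and the initial condition(s) match, so the closed form is consistent.

Yes, the closed form is correct.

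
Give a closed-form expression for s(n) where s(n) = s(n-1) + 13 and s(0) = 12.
Recurrence: s(n) = s(n-1) + 13, initial: s(0) = 12.
Each step adds 13, so s(n) = s(0) + 13n = 13n + 12.

s(n) = 13n + 12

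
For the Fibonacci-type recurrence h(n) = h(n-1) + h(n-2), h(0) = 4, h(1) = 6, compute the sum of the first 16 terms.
Computing the sequence terms: 4, 6, 10, 16, 26, 42, 68, 110, 178, 288, 466, 754, 1220, 1974, 3194, 5168
Adding these values together:

13524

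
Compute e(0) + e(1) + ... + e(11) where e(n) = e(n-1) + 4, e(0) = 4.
Computing the sequence terms: 4, 8, 12, 16, 20, 24, 28, 32, 36, 40, 44, 48
Adding these values together:

312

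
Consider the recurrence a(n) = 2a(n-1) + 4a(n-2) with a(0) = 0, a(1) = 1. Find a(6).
Computing the sequence terms:
0, 1, 2, 8, 24, 80, 256

256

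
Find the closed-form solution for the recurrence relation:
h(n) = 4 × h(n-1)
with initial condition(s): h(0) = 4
Recurrence: h(n) = 4 × h(n-1), initial: h(0) = 4.
Each term is 4 times the previous, so this is geometric with ratio 4. After n steps: h(n) = h(0)·4ⁿ = 4·4ⁿ.

h(n) = 4·4ⁿ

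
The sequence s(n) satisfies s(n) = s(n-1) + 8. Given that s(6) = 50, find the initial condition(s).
s(6) = s(0) + 6·8, so s(0) = 50 - 48 = 2.

s(0) = 2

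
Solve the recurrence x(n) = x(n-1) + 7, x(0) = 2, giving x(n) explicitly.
Recurrence: x(n) = x(n-1) + 7, initial: x(0) = 2.
Each step adds 7, so x(n) = x(0) + 7n = 7n + 2.

x(n) = 7n + 2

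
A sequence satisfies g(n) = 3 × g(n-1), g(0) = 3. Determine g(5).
Computing step by step:
g(0) = 3
g(1) = 3 × 3 = 9
g(2) = 3 × 9 = 27
g(3) = 3 × 27 = 81
g(4) = 3 × 81 = 243
g(5) = 3 × 243 = 729

729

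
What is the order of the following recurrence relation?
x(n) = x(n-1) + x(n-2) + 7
The order is the largest lag k for which x(n-k) appears. Here the deepest term is x(n-2) (the 7 term is non-homogeneous and does not affect the order), so the order is 2.

Order 2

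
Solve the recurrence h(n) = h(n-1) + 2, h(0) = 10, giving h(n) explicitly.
Recurrence: h(n) = h(n-1) + 2, initial: h(0) = 10.
Each step adds 2, so h(n) = h(0) + 2n = 2n + 10.

h(n) = 2n + 10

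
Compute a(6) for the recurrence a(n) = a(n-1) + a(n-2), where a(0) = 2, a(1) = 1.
Computing the sequence terms:
2, 1, 3, 4, 7, 11, 18

18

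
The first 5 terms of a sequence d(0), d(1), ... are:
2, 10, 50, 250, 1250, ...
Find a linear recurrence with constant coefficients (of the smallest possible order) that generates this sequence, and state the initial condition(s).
Look for the lowest-order linear relation among consecutive terms.
Observation: each term is 5× the previous.
Check at n=2: 5·10 = 50. ✓

d(n) = 5 × d(n-1), d(0) = 2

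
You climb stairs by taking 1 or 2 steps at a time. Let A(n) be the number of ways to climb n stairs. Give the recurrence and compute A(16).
Condition on the size of the last step (1 to 2): before it there were n-1, …, n-2 stairs climbed, and these cases are disjoint, so A(n) = A(n-1) + A(n-2) (Fibonacci-type sequence).
Initial conditions by direct count (compositions of i into parts ≤ 2): A(1) = 1; A(2) = 2.
Iterating the recurrence: A(3) = 3, A(4) = 5, A(5) = 8, A(6) = 13, A(7) = 21, A(8) = 34, A(9) = 55, A(10) = 89, A(11) = 144, A(12) = 233, A(13) = 377, A(14) = 610, A(15) = 987, A(16) = 1597.

A(n) = A(n-1) + A(n-2), A(1) = 1, A(2) = 2; A(16) = 1597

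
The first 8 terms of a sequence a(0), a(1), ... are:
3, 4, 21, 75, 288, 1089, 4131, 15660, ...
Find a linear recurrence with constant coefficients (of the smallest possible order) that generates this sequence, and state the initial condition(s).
Look for the lowest-order linear relation among consecutive terms.
Observation: a(n) - 3·a(n-1) - (3)·a(n-2) = 0 holds for the shown terms, and no order-1 relation a(n) = α·a(n-1) + β fits.
Check at n=3: 3·21 + (3)·4 = 75. ✓

a(n) = 3a(n-1) + 3a(n-2), a(0) = 3, a(1) = 4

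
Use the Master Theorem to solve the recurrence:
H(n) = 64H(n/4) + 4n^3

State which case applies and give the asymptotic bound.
Master Theorem template: H(n) = a·H(n/b) + f(n).
Here: a=64, b=4, f(n)=4n^3
Compute log_b(a) = log_4(64) = 3.
f(n) = 4n^3 = Θ(n^3). Case 2: H(n) = Θ(n^3 log n).

Case 2: H(n) = Θ(n^3 log n)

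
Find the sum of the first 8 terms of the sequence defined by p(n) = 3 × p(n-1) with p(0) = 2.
Computing the sequence terms: 2, 6, 18, 54, 162, 486, 1458, 4374
Adding these values together:

6560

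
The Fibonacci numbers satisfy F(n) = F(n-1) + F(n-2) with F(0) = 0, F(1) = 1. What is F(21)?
Computing the sequence terms:
0, 1, 1, 2, 3, 5, 8, 13, 21, 34, 55, 89, 144, 233, 377, 610, 987, 1597, 2584, 4181, 6765, 10946

10946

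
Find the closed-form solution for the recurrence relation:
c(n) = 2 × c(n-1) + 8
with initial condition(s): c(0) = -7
Recurrence: c(n) = 2 × c(n-1) + 8, initial: c(0) = -7.
Try c(n) = A·2ⁿ + C. Substituting: A·2ⁿ + C = 2(A·2ⁿ⁻¹ + C) + 8 = A·2ⁿ + 2C + 8, so C = 2C + 8, giving C = -8. Then c(0) = A - 8 = -7 gives A = 1.

c(n) = 2ⁿ - 8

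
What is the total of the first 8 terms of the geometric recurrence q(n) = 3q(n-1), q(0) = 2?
Computing the sequence terms: 2, 6, 18, 54, 162, 486, 1458, 4374
Adding these values together:

6560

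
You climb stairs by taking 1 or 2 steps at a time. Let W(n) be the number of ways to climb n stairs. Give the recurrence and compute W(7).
Condition on the size of the last step (1 to 2): before it there were n-1, …, n-2 stairs climbed, and these cases are disjoint, so W(n) = W(n-1) + W(n-2) (Fibonacci-type sequence).
Initial conditions by direct count (compositions of i into parts ≤ 2): W(1) = 1; W(2) = 2.
Iterating the recurrence: W(3) = 3, W(4) = 5, W(5) = 8, W(6) = 13, W(7) = 21.

W(n) = W(n-1) + W(n-2), W(1) = 1, W(2) = 2; W(7) = 21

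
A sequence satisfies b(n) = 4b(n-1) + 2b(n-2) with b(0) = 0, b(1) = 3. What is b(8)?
Computing the sequence terms:
0, 3, 12, 54, 240, 1068, 4752, 21144, 94080

94080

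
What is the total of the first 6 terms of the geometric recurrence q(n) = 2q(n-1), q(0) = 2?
Computing the sequence terms: 2, 4, 8, 16, 32, 64
Adding these values together:

126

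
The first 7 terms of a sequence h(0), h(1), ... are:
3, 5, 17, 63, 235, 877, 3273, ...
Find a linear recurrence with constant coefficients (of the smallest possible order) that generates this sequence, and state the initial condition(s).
Look for the lowest-order linear relation among consecutive terms.
Observation: h(n) - 4·h(n-1) - (-1)·h(n-2) = 0 holds for the shown terms, and no order-1 relation h(n) = α·h(n-1) + β fits.
Check at n=3: 4·17 + (-1)·5 = 63. ✓

h(n) = 4h(n-1) - h(n-2), h(0) = 3, h(1) = 5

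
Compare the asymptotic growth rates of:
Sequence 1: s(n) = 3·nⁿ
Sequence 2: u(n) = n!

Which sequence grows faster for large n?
Comparing growth rates:
Growth-rate hierarchy: log n ≺ any polynomial ≺ any exponential cⁿ (c>1) ≺ n! ≺ nⁿ.
super-exponential nⁿ dominates factorial asymptotically.

s(n) grows faster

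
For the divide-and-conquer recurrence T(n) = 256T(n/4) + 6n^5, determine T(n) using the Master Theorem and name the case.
Master Theorem template: T(n) = a·T(n/b) + f(n).
Here: a=256, b=4, f(n)=6n^5
Compute log_b(a) = log_4(256) = 4.
f(n) = 6n^5 = Ω(n^(4+ε)) with ε = 1, and the regularity condition holds (a·f(n/b) = (a/b^5)·f(n) with a/b^5 = 4^-1 < 1). Case 3: T(n) = Θ(f(n)) = Θ(n^5).

Case 3: T(n) = Θ(n^5)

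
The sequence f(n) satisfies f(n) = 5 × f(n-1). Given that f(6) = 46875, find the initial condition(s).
In general f(n) = 5ⁿ · f(0). At n = 6: f(0) = f(6) / 5^6 = 46875 / 15625 = 3.

f(0) = 3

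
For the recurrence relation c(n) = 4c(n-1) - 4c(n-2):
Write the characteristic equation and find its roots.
Substitute c(n) = rⁿ and divide through by rⁿ⁻²: r² - 4r + 4 = 0
Factor: (r - 2)² = 0, so r = 2 (double root).
General solution: c(n) = (A + Bn)·2ⁿ

Characteristic: r² - 4r + 4 = 0, Roots: r = 2 (double root)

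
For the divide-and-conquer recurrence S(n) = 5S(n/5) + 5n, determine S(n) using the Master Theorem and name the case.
Master Theorem template: S(n) = a·S(n/b) + f(n).
Here: a=5, b=5, f(n)=5n
Compute log_b(a) = log_5(5) = 1.
f(n) = 5n = Θ(n). Case 2: S(n) = Θ(n log n).

Case 2: S(n) = Θ(n log n)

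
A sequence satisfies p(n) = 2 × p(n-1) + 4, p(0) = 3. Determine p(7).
Computing step by step:
p(0) = 3
p(1) = 2 × 3 + 4 = 10
p(2) = 2 × 10 + 4 = 24
p(3) = 2 × 24 + 4 = 52
p(4) = 2 × 52 + 4 = 108
p(5) = 2 × 108 + 4 = 220
p(6) = 2 × 220 + 4 = 444
p(7) = 2 × 444 + 4 = 892

892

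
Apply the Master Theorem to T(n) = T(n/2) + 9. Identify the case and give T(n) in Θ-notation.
Master Theorem template: T(n) = a·T(n/b) + f(n).
Here: a=1, b=2, f(n)=9
Compute log_b(a) = log_2(1) = 0.
f(n) = 9 = Θ(1). Case 2: T(n) = Θ(log n).

Case 2: T(n) = Θ(log n)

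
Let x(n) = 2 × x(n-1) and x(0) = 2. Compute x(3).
Computing step by step:
x(0) = 2
x(1) = 2 × 2 = 4
x(2) = 2 × 4 = 8
x(3) = 2 × 8 = 16

16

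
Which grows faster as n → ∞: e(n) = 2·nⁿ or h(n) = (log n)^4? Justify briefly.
Comparing growth rates:
Growth-rate hierarchy: log n ≺ any polynomial ≺ any exponential cⁿ (c>1) ≺ n! ≺ nⁿ.
super-exponential nⁿ dominates polylogarithmic (log n)^4 asymptotically.

e(n) grows faster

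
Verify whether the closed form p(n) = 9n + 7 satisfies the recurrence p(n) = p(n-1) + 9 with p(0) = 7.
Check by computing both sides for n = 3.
From the recurrence with p(0) = 7:
  p(0) = 7, p(1) = 16, p(2) = 25, p(3) = 34
  so the recurrence gives p(3) = 34.
From the proposed closed form p(n) = 9n + 7:
  p(3) = 34.
Both sides give 34 at n = 3, and the initial condition(s) match, so the closed form is consistent.

Yes, the closed form is correct.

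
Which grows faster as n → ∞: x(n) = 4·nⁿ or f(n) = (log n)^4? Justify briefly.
Comparing growth rates:
Growth-rate hierarchy: log n ≺ any polynomial ≺ any exponential cⁿ (c>1) ≺ n! ≺ nⁿ.
super-exponential nⁿ dominates polylogarithmic (log n)^4 asymptotically.

x(n) grows faster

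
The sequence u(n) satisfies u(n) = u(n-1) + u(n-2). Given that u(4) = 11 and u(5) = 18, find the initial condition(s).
Work backwards using u(k) = u(k+2) - u(k+1):
u(3) = u(5) - u(4) = 18 - 11 = 7
u(2) = u(4) - u(3) = 11 - 7 = 4
u(1) = u(3) - u(2) = 7 - 4 = 3
u(0) = u(2) - u(1) = 4 - 3 = 1

u(0) = 1, u(1) = 3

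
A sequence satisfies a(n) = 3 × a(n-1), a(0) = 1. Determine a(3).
Computing step by step:
a(0) = 1
a(1) = 3 × 1 = 3
a(2) = 3 × 3 = 9
a(3) = 3 × 9 = 27

27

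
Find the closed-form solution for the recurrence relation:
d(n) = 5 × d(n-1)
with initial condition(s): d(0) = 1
Recurrence: d(n) = 5 × d(n-1), initial: d(0) = 1.
Each term is 5 times the previous, so this is geometric with ratio 5. After n steps: d(n) = d(0)·5ⁿ = 5ⁿ.

d(n) = 5ⁿ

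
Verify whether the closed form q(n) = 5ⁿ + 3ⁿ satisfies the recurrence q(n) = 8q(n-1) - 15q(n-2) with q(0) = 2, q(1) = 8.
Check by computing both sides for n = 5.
From the recurrence with q(0) = 2, q(1) = 8:
  q(0) = 2, q(1) = 8, q(2) = 34, q(3) = 152, q(4) = 706, q(5) = 3368
  so the recurrence gives q(5) = 3368.
From the proposed closed form q(n) = 5ⁿ + 3ⁿ:
  q(5) = 3368.
Both sides give 3368 at n = 5, and the initial condition(s) match, so the closed form is consistent.

Yes, the closed form is correct.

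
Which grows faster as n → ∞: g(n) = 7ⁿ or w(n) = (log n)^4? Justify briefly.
Comparing growth rates:
Growth-rate hierarchy: log n ≺ any polynomial ≺ any exponential cⁿ (c>1) ≺ n! ≺ nⁿ.
exponential base 7 dominates polylogarithmic (log n)^4 asymptotically.

g(n) grows faster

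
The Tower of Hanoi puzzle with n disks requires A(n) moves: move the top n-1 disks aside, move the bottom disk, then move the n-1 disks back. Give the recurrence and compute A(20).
Moving n disks = move the top n-1 disks aside (A(n-1) moves) + move the largest disk (1 move) + move the n-1 disks back on top (A(n-1) moves), so A(n) = 2A(n-1) + 1, with A(1) = 1 (a single disk takes one move).
First terms: 1, 3, 7, 15, 31, 63, … — each is one less than a power of 2. Indeed A(n) + 1 = 2(A(n-1) + 1) with A(1) + 1 = 2, so A(n) + 1 = 2ⁿ and A(n) = 2ⁿ - 1.
Hence A(20) = 2^20 - 1 = 1048576 - 1 = 1048575.

A(n) = 2A(n-1) + 1, A(1) = 1; A(20) = 1048575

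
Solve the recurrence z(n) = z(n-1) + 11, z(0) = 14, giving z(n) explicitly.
Recurrence: z(n) = z(n-1) + 11, initial: z(0) = 14.
Each step adds 11, so z(n) = z(0) + 11n = 11n + 14.

z(n) = 11n + 14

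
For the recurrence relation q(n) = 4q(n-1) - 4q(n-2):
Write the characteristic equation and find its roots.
Substitute q(n) = rⁿ and divide through by rⁿ⁻²: r² - 4r + 4 = 0
Factor: (r - 2)² = 0, so r = 2 (double root).
General solution: q(n) = (A + Bn)·2ⁿ

Characteristic: r² - 4r + 4 = 0, Roots: r = 2 (double root)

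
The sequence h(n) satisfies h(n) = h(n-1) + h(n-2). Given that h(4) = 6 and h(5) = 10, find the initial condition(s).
Work backwards using h(k) = h(k+2) - h(k+1):
h(3) = h(5) - h(4) = 10 - 6 = 4
h(2) = h(4) - h(3) = 6 - 4 = 2
h(1) = h(3) - h(2) = 4 - 2 = 2
h(0) = h(2) - h(1) = 2 - 2 = 0

h(0) = 0, h(1) = 2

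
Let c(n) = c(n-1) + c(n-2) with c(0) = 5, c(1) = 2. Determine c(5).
Computing the sequence terms:
5, 2, 7, 9, 16, 25

25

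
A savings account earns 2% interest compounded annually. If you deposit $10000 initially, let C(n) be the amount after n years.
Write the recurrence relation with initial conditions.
Each year the balance grows by 2%, i.e. is multiplied by 1 + 2/100 = 1.02, so C(n) = 1.02 × C(n-1). The initial deposit gives C(0) = 10000.
Unrolling gives the closed form C(n) = 10000 × (1.02)ⁿ.

C(n) = 1.02 × C(n-1), C(0) = 10000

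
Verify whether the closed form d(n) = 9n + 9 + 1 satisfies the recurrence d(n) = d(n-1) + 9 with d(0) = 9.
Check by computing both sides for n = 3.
From the recurrence with d(0) = 9:
  d(0) = 9, d(1) = 18, d(2) = 27, d(3) = 36
  so the recurrence gives d(3) = 36.
From the proposed closed form d(n) = 9n + 9 + 1:
  d(3) = 37.
The recurrence gives 36 but the closed form gives 37, so the closed form does not satisfy the recurrence.

No, the closed form is incorrect.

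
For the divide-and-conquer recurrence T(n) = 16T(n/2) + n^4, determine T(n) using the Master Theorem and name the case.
Master Theorem template: T(n) = a·T(n/b) + f(n).
Here: a=16, b=2, f(n)=n^4
Compute log_b(a) = log_2(16) = 4.
f(n) = n^4 = Θ(n^4). Case 2: T(n) = Θ(n^4 log n).

Case 2: T(n) = Θ(n^4 log n)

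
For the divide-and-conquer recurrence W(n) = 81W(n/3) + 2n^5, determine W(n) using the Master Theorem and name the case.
Master Theorem template: W(n) = a·W(n/b) + f(n).
Here: a=81, b=3, f(n)=2n^5
Compute log_b(a) = log_3(81) = 4.
f(n) = 2n^5 = Ω(n^(4+ε)) with ε = 1, and the regularity condition holds (a·f(n/b) = (a/b^5)·f(n) with a/b^5 = 3^-1 < 1). Case 3: W(n) = Θ(f(n)) = Θ(n^5).

Case 3: W(n) = Θ(n^5)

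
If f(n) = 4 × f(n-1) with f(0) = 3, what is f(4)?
Computing step by step:
f(0) = 3
f(1) = 4 × 3 = 12
f(2) = 4 × 12 = 48
f(3) = 4 × 48 = 192
f(4) = 4 × 192 = 768

768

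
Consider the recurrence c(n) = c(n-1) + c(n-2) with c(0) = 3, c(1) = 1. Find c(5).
Computing the sequence terms:
3, 1, 4, 5, 9, 14

14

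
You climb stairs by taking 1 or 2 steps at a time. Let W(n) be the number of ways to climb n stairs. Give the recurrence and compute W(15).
Condition on the size of the last step (1 to 2): before it there were n-1, …, n-2 stairs climbed, and these cases are disjoint, so W(n) = W(n-1) + W(n-2) (Fibonacci-type sequence).
Initial conditions by direct count (compositions of i into parts ≤ 2): W(1) = 1; W(2) = 2.
Iterating the recurrence: W(3) = 3, W(4) = 5, W(5) = 8, W(6) = 13, W(7) = 21, W(8) = 34, W(9) = 55, W(10) = 89, W(11) = 144, W(12) = 233, W(13) = 377, W(14) = 610, W(15) = 987.

W(n) = W(n-1) + W(n-2), W(1) = 1, W(2) = 2; W(15) = 987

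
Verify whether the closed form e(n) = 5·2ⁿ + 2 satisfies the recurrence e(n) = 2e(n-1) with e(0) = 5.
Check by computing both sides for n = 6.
From the recurrence with e(0) = 5:
  e(0) = 5, e(1) = 10, e(2) = 20, e(3) = 40, e(4) = 80, e(5) = 160, e(6) = 320
  so the recurrence gives e(6) = 320.
From the proposed closed form e(n) = 5·2ⁿ + 2:
  e(6) = 322.
The recurrence gives 320 but the closed form gives 322, so the closed form does not satisfy the recurrence.

No, the closed form is incorrect.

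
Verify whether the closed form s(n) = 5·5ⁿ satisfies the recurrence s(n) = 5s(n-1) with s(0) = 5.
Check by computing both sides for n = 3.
From the recurrence with s(0) = 5:
  s(0) = 5, s(1) = 25, s(2) = 125, s(3) = 625
  so the recurrence gives s(3) = 625.
From the proposed closed form s(n) = 5·5ⁿ:
  s(3) = 625.
Both sides give 625 at n = 3, and the initial condition(s) match, so the closed form is consistent.

Yes, the closed form is correct.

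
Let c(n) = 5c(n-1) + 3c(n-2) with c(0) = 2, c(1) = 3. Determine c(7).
Computing the sequence terms:
2, 3, 21, 114, 633, 3507, 19434, 107691

107691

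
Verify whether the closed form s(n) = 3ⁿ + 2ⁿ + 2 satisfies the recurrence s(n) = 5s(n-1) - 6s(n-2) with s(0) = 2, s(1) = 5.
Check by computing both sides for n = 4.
From the recurrence with s(0) = 2, s(1) = 5:
  s(0) = 2, s(1) = 5, s(2) = 13, s(3) = 35, s(4) = 97
  so the recurrence gives s(4) = 97.
From the proposed closed form s(n) = 3ⁿ + 2ⁿ + 2:
  s(4) = 99.
The recurrence gives 97 but the closed form gives 99, so the closed form does not satisfy the recurrence.

No, the closed form is incorrect.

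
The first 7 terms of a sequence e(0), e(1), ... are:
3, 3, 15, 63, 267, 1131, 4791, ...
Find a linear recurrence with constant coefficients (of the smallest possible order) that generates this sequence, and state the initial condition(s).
Look for the lowest-order linear relation among consecutive terms.
Observation: e(n) - 4·e(n-1) - (1)·e(n-2) = 0 holds for the shown terms, and no order-1 relation e(n) = α·e(n-1) + β fits.
Check at n=3: 4·15 + (1)·3 = 63. ✓

e(n) = 4e(n-1) + e(n-2), e(0) = 3, e(1) = 3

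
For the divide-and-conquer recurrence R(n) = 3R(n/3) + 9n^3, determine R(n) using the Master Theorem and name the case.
Master Theorem template: R(n) = a·R(n/b) + f(n).
Here: a=3, b=3, f(n)=9n^3
Compute log_b(a) = log_3(3) = 1.
f(n) = 9n^3 = Ω(n^(1+ε)) with ε = 2, and the regularity condition holds (a·f(n/b) = (a/b^3)·f(n) with a/b^3 = 3^-2 < 1). Case 3: R(n) = Θ(f(n)) = Θ(n^3).

Case 3: R(n) = Θ(n^3)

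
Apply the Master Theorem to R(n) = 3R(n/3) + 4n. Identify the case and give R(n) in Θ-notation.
Master Theorem template: R(n) = a·R(n/b) + f(n).
Here: a=3, b=3, f(n)=4n
Compute log_b(a) = log_3(3) = 1.
f(n) = 4n = Θ(n). Case 2: R(n) = Θ(n log n).

Case 2: R(n) = Θ(n log n)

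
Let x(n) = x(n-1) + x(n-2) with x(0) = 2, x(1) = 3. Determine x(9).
Computing the sequence terms:
2, 3, 5, 8, 13, 21, 34, 55, 89, 144

144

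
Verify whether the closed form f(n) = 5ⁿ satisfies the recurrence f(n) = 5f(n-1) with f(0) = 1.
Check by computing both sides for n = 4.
From the recurrence with f(0) = 1:
  f(0) = 1, f(1) = 5, f(2) = 25, f(3) = 125, f(4) = 625
  so the recurrence gives f(4) = 625.
From the proposed closed form f(n) = 5ⁿ:
  f(4) = 625.
Both sides give 625 at n = 4, and the initial condition(s) match, so the closed form is consistent.

Yes, the closed form is correct.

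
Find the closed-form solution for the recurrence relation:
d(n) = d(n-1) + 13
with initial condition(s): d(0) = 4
Recurrence: d(n) = d(n-1) + 13, initial: d(0) = 4.
Each step adds 13, so d(n) = d(0) + 13n = 13n + 4.

d(n) = 13n + 4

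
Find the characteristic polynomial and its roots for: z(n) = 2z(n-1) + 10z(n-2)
Substitute z(n) = rⁿ and divide through by rⁿ⁻²: r² - 2r - 10 = 0
Discriminant: 2² + 4·10 = 44, not a perfect square, so by the quadratic formula r = (2 ± √44)/2.
General solution: z(n) = A·r₁ⁿ + B·r₂ⁿ where r₁,r₂ = (2 ± √44)/2

Characteristic: r² - 2r - 10 = 0, Roots: r = (2 ± √44)/2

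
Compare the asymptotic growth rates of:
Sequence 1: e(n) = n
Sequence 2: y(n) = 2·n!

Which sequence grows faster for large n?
Comparing growth rates:
Growth-rate hierarchy: log n ≺ any polynomial ≺ any exponential cⁿ (c>1) ≺ n! ≺ nⁿ.
factorial dominates polynomial degree 1 asymptotically.

y(n) grows faster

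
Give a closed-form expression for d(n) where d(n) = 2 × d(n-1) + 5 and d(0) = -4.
Recurrence: d(n) = 2 × d(n-1) + 5, initial: d(0) = -4.
Try d(n) = A·2ⁿ + C. Substituting: A·2ⁿ + C = 2(A·2ⁿ⁻¹ + C) + 5 = A·2ⁿ + 2C + 5, so C = 2C + 5, giving C = -5. Then d(0) = A - 5 = -4 gives A = 1.

d(n) = 2ⁿ - 5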